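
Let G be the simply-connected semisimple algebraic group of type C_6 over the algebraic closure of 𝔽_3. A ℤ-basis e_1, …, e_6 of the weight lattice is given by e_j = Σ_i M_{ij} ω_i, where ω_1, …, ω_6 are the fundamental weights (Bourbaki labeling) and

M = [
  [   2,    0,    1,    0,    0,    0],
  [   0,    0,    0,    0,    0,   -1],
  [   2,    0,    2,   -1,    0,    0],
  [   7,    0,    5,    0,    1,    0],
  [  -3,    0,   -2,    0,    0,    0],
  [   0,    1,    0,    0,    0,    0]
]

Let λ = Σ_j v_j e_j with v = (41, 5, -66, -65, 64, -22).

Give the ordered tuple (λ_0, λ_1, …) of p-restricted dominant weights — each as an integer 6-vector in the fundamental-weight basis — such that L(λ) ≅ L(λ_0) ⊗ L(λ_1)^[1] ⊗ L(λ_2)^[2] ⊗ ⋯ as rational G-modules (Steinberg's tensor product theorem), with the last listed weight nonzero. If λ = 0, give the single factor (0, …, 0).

Converting to the ω-basis (c_i = row i of M dotted with v = (41, 5, -66, -65, 64, -22)):
  c_1 = 2*41 + 0*5 + 1*-66 + 0*-65 + 0*64 + 0*-22 = 16
  c_2 = 0*41 + 0*5 + 0*-66 + 0*-65 + 0*64 + -1*-22 = 22
  c_3 = 2*41 + 0*5 + 2*-66 + -1*-65 + 0*64 + 0*-22 = 15
  c_4 = 7*41 + 0*5 + 5*-66 + 0*-65 + 1*64 + 0*-22 = 21
  c_5 = -3*41 + 0*5 + -2*-66 + 0*-65 + 0*64 + 0*-22 = 9
  c_6 = 0*41 + 1*5 + 0*-66 + 0*-65 + 0*64 + 0*-22 = 5
Expand coordinatewise in base 3:
  c_1 = 16 = 1·3^0 + 2·3^1 + 1·3^2
  c_2 = 22 = 1·3^0 + 1·3^1 + 2·3^2
  c_3 = 15 = 0·3^0 + 2·3^1 + 1·3^2
  c_4 = 21 = 0·3^0 + 1·3^1 + 2·3^2
  c_5 = 9 = 0·3^0 + 0·3^1 + 1·3^2
  c_6 = 5 = 2·3^0 + 1·3^1
λ_0 = (1, 1, 0, 0, 0, 2)
λ_1 = (2, 1, 2, 1, 0, 1)
λ_2 = (1, 2, 1, 2, 1, 0)

((1, 1, 0, 0, 0, 2), (2, 1, 2, 1, 0, 1), (1, 2, 1, 2, 1, 0))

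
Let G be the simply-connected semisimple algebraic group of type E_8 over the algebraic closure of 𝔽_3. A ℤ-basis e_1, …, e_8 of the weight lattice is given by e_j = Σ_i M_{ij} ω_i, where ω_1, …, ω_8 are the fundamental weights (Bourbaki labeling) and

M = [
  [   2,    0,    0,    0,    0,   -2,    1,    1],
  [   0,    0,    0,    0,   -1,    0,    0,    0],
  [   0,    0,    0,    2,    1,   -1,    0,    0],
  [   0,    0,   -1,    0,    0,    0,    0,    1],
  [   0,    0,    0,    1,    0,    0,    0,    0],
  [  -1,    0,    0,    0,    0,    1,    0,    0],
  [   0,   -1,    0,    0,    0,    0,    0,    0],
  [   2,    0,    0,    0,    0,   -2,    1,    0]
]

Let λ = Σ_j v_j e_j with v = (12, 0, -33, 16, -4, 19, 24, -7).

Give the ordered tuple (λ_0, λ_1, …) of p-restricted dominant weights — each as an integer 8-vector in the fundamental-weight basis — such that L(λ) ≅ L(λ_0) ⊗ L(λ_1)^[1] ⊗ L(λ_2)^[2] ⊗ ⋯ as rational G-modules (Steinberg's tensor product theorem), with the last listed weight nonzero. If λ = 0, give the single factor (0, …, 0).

Change of basis e → ω: c = M·v where v = (12, 0, -33, 16, -4, 19, 24, -7):
  c_1 = 2*12 + 0*0 + 0*-33 + 0*16 + 0*-4 + -2*19 + 1*24 + 1*-7 = 3
  c_2 = 0*12 + 0*0 + 0*-33 + 0*16 + -1*-4 + 0*19 + 0*24 + 0*-7 = 4
  c_3 = 0*12 + 0*0 + 0*-33 + 2*16 + 1*-4 + -1*19 + 0*24 + 0*-7 = 9
  c_4 = 0*12 + 0*0 + -1*-33 + 0*16 + 0*-4 + 0*19 + 0*24 + 1*-7 = 26
  c_5 = 0*12 + 0*0 + 0*-33 + 1*16 + 0*-4 + 0*19 + 0*24 + 0*-7 = 16
  c_6 = -1*12 + 0*0 + 0*-33 + 0*16 + 0*-4 + 1*19 + 0*24 + 0*-7 = 7
  c_7 = 0*12 + -1*0 + 0*-33 + 0*16 + 0*-4 + 0*19 + 0*24 + 0*-7 = 0
  c_8 = 2*12 + 0*0 + 0*-33 + 0*16 + 0*-4 + -2*19 + 1*24 + 0*-7 = 10
Base-3 expansion of each c_i:
  c_1 = 3 = 0·3^0 + 1·3^1
  c_2 = 4 = 1·3^0 + 1·3^1
  c_3 = 9 = 0·3^0 + 0·3^1 + 1·3^2
  c_4 = 26 = 2·3^0 + 2·3^1 + 2·3^2
  c_5 = 16 = 1·3^0 + 2·3^1 + 1·3^2
  c_6 = 7 = 1·3^0 + 2·3^1
  c_7 = 0
  c_8 = 10 = 1·3^0 + 0·3^1 + 1·3^2
λ_0 = (0, 1, 0, 2, 1, 1, 0, 1)
λ_1 = (1, 1, 0, 2, 2, 2, 0, 0)
λ_2 = (0, 0, 1, 2, 1, 0, 0, 1)

((0, 1, 0, 2, 1, 1, 0, 1), (1, 1, 0, 2, 2, 2, 0, 0), (0, 0, 1, 2, 1, 0, 0, 1))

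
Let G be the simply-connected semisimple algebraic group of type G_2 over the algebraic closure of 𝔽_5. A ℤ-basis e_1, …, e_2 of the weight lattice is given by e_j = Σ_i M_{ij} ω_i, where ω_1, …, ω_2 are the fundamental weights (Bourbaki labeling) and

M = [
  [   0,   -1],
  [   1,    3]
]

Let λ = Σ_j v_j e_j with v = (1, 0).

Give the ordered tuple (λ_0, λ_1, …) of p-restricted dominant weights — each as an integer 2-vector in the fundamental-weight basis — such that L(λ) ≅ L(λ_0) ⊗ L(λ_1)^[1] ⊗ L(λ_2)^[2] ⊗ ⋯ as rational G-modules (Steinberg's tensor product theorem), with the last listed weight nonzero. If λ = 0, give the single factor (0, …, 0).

Change of basis e → ω: c = M·v where v = (1, 0):
  c_1 = 0*1 + -1*0 = 0
  c_2 = 1*1 + 3*0 = 1
Expand coordinatewise in base 5:
  c_1 = 0
  c_2 = 1 = 1·5^0
λ_0 = (0, 1)

((0, 1),)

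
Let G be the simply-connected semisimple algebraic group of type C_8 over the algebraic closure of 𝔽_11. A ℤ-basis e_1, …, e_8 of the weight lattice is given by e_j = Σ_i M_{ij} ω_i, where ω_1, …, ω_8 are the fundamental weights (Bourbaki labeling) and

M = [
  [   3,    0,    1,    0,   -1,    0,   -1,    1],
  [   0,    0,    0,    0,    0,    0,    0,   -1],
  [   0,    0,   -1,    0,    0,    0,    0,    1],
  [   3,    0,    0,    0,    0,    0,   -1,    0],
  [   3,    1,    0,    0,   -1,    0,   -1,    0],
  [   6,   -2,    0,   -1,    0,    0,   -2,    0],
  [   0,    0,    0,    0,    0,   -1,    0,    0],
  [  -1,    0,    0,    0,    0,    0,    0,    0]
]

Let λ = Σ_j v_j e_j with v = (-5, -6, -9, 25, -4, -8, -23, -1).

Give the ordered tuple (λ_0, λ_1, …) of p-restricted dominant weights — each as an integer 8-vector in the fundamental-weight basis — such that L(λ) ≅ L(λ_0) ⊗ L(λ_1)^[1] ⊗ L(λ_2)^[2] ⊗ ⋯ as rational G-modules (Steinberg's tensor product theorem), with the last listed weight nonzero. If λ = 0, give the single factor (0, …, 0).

In the fundamental-weight basis, λ has coordinates c = M·v (v = (-5, -6, -9, 25, -4, -8, -23, -1)):
  c_1 = (3)·(-5) + (0)·(-6) + (1)·(-9) + 0·25 + (-1)·(-4) + (0)·(-8) + (-1)·(-23) + (1)·(-1) = 2
  c_2 = (0)·(-5) + (0)·(-6) + (0)·(-9) + 0·25 + (0)·(-4) + (0)·(-8) + (0)·(-23) + (-1)·(-1) = 1
  c_3 = (0)·(-5) + (0)·(-6) + (-1)·(-9) + 0·25 + (0)·(-4) + (0)·(-8) + (0)·(-23) + (1)·(-1) = 8
  c_4 = (3)·(-5) + (0)·(-6) + (0)·(-9) + 0·25 + (0)·(-4) + (0)·(-8) + (-1)·(-23) + (0)·(-1) = 8
  c_5 = (3)·(-5) + (1)·(-6) + (0)·(-9) + 0·25 + (-1)·(-4) + (0)·(-8) + (-1)·(-23) + (0)·(-1) = 6
  c_6 = (6)·(-5) + (-2)·(-6) + (0)·(-9) + (-1)·(25) + (0)·(-4) + (0)·(-8) + (-2)·(-23) + (0)·(-1) = 3
  c_7 = (0)·(-5) + (0)·(-6) + (0)·(-9) + 0·25 + (0)·(-4) + (-1)·(-8) + (0)·(-23) + (0)·(-1) = 8
  c_8 = (-1)·(-5) + (0)·(-6) + (0)·(-9) + 0·25 + (0)·(-4) + (0)·(-8) + (0)·(-23) + (0)·(-1) = 5
Expand coordinatewise in base 11:
  c_1 = 2 = 2·11^0
  c_2 = 1 = 1·11^0
  c_3 = 8 = 8·11^0
  c_4 = 8 = 8·11^0
  c_5 = 6 = 6·11^0
  c_6 = 3 = 3·11^0
  c_7 = 8 = 8·11^0
  c_8 = 5 = 5·11^0
λ_0 = (2, 1, 8, 8, 6, 3, 8, 5)

((2, 1, 8, 8, 6, 3, 8, 5),)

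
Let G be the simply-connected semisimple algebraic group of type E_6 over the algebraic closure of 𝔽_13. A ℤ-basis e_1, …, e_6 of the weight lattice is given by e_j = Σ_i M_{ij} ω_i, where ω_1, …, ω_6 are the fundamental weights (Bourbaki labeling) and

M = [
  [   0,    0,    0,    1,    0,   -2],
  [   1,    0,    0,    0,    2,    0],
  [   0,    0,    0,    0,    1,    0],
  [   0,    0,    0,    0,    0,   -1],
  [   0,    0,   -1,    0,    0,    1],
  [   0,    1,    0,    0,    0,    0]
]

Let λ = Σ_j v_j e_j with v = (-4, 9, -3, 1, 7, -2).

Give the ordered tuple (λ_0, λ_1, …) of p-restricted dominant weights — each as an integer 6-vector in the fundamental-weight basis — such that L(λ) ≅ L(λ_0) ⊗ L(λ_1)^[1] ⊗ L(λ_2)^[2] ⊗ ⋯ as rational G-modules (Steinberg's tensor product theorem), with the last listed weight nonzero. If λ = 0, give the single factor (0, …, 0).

((5, 10, 7, 2, 1, 9),)

Compute c_i = Σ_j M_{ij} v_j with v = (-4, 9, -3, 1, 7, -2):
  c_1 = (0)·(-4) + 0·9 + (0)·(-3) + 1·1 + 0·7 + (-2)·(-2) = 5
  c_2 = (1)·(-4) + 0·9 + (0)·(-3) + 0·1 + 2·7 + (0)·(-2) = 10
  c_3 = (0)·(-4) + 0·9 + (0)·(-3) + 0·1 + 1·7 + (0)·(-2) = 7
  c_4 = (0)·(-4) + 0·9 + (0)·(-3) + 0·1 + 0·7 + (-1)·(-2) = 2
  c_5 = (0)·(-4) + 0·9 + (-1)·(-3) + 0·1 + 0·7 + (1)·(-2) = 1
  c_6 = (0)·(-4) + 1·9 + (0)·(-3) + 0·1 + 0·7 + (0)·(-2) = 9
p = 13; digits c_i = Σ_j d_{ij}·13^j, 0 ≤ d_{ij} < 13:
  c_1 = 5 = 5·13^0
  c_2 = 10 = 10·13^0
  c_3 = 7 = 7·13^0
  c_4 = 2 = 2·13^0
  c_5 = 1 = 1·13^0
  c_6 = 9 = 9·13^0
λ_0 = (5, 10, 7, 2, 1, 9)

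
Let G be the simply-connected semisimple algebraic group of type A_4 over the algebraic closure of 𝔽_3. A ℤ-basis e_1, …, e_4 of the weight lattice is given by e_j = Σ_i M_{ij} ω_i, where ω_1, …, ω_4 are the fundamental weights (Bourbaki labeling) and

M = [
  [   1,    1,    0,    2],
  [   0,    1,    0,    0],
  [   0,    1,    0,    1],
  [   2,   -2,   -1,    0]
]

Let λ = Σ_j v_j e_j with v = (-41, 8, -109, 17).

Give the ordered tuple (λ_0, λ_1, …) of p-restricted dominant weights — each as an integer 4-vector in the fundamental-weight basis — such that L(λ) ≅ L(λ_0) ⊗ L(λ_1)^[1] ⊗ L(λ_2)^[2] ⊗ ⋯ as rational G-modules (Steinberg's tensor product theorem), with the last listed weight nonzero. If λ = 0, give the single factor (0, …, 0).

((1, 2, 1, 2), (0, 2, 2, 0), (0, 0, 2, 1))

Change of basis e → ω: c = M·v where v = (-41, 8, -109, 17):
  c_1 = (1)·(-41) + 1·8 + (0)·(-109) + 2·17 = 1
  c_2 = (0)·(-41) + 1·8 + (0)·(-109) + 0·17 = 8
  c_3 = (0)·(-41) + 1·8 + (0)·(-109) + 1·17 = 25
  c_4 = (2)·(-41) + (-2)·(8) + (-1)·(-109) + 0·17 = 11
Expand coordinatewise in base 3:
  c_1 = 1 = 1·3^0
  c_2 = 8 = 2·3^0 + 2·3^1
  c_3 = 25 = 1·3^0 + 2·3^1 + 2·3^2
  c_4 = 11 = 2·3^0 + 0·3^1 + 1·3^2
p-restricted factor λ_0 = (1, 2, 1, 2)
p-restricted factor λ_1 = (0, 2, 2, 0)
p-restricted factor λ_2 = (0, 0, 2, 1)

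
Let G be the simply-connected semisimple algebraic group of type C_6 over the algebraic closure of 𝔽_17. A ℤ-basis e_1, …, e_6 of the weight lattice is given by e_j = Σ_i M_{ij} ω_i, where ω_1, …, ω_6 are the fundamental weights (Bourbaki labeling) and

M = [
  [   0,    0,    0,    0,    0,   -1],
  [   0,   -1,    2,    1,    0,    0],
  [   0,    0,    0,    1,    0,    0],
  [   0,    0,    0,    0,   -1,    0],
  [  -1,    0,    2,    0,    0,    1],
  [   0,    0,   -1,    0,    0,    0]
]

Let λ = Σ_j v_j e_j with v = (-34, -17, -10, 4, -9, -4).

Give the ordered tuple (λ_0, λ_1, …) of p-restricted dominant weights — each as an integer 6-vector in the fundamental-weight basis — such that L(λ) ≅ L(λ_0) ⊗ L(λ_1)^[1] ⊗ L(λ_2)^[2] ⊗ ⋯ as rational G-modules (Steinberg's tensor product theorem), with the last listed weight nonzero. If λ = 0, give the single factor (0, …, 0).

In the fundamental-weight basis, λ has coordinates c = M·v (v = (-34, -17, -10, 4, -9, -4)):
  c_1 = 0*-34 + 0*-17 + 0*-10 + 0*4 + 0*-9 + -1*-4 = 4
  c_2 = 0*-34 + -1*-17 + 2*-10 + 1*4 + 0*-9 + 0*-4 = 1
  c_3 = 0*-34 + 0*-17 + 0*-10 + 1*4 + 0*-9 + 0*-4 = 4
  c_4 = 0*-34 + 0*-17 + 0*-10 + 0*4 + -1*-9 + 0*-4 = 9
  c_5 = -1*-34 + 0*-17 + 2*-10 + 0*4 + 0*-9 + 1*-4 = 10
  c_6 = 0*-34 + 0*-17 + -1*-10 + 0*4 + 0*-9 + 0*-4 = 10
p = 17; digits c_i = Σ_j d_{ij}·17^j, 0 ≤ d_{ij} < 17:
  c_1 = 4 = 4·17^0
  c_2 = 1 = 1·17^0
  c_3 = 4 = 4·17^0
  c_4 = 9 = 9·17^0
  c_5 = 10 = 10·17^0
  c_6 = 10 = 10·17^0
p-restricted factor λ_0 = (4, 1, 4, 9, 10, 10)

((4, 1, 4, 9, 10, 10),)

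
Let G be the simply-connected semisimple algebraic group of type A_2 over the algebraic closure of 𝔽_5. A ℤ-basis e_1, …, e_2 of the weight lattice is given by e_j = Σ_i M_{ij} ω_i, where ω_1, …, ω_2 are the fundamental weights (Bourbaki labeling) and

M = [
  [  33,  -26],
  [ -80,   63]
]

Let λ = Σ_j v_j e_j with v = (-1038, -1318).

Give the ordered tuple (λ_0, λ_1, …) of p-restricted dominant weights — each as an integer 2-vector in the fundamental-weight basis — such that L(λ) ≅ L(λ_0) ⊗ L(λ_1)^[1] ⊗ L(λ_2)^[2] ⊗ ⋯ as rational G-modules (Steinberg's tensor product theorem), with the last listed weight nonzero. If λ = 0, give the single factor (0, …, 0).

Converting to the ω-basis (c_i = row i of M dotted with v = (-1038, -1318)):
  c_1 = (33)·(-1038) + (-26)·(-1318) = 14
  c_2 = (-80)·(-1038) + (63)·(-1318) = 6
p = 5; digits c_i = Σ_j d_{ij}·5^j, 0 ≤ d_{ij} < 5:
  c_1 = 14 = 4·5^0 + 2·5^1
  c_2 = 6 = 1·5^0 + 1·5^1
Factor λ_0 = (4, 1)
Factor λ_1 = (2, 1)

((4, 1), (2, 1))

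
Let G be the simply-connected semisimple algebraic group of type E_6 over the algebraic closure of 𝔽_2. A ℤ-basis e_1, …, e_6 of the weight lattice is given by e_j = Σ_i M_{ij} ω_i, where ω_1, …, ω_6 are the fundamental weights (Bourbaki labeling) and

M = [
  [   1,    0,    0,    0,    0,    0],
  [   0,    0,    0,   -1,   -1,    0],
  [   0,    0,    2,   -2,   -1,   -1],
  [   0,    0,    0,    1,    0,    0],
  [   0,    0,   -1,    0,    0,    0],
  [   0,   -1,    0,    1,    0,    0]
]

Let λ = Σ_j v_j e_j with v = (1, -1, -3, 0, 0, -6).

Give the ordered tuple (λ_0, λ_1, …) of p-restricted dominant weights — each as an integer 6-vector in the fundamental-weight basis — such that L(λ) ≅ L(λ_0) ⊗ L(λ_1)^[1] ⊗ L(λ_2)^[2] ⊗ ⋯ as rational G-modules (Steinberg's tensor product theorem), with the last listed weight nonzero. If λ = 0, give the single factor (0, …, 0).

Converting to the ω-basis (c_i = row i of M dotted with v = (1, -1, -3, 0, 0, -6)):
  c_1 = (1)·(1) + (0)·(-1) + (0)·(-3) + (0)·(0) + (0)·(0) + (0)·(-6) = 1
  c_2 = (0)·(1) + (0)·(-1) + (0)·(-3) + (-1)·(0) + (-1)·(0) + (0)·(-6) = 0
  c_3 = (0)·(1) + (0)·(-1) + (2)·(-3) + (-2)·(0) + (-1)·(0) + (-1)·(-6) = 0
  c_4 = (0)·(1) + (0)·(-1) + (0)·(-3) + (1)·(0) + (0)·(0) + (0)·(-6) = 0
  c_5 = (0)·(1) + (0)·(-1) + (-1)·(-3) + (0)·(0) + (0)·(0) + (0)·(-6) = 3
  c_6 = (0)·(1) + (-1)·(-1) + (0)·(-3) + (1)·(0) + (0)·(0) + (0)·(-6) = 1
p = 2; digits c_i = Σ_j d_{ij}·2^j, 0 ≤ d_{ij} < 2:
  c_1 = 1 = 1·2^0
  c_2 = 0
  c_3 = 0
  c_4 = 0
  c_5 = 3 = 1·2^0 + 1·2^1
  c_6 = 1 = 1·2^0
λ_0 = (1, 0, 0, 0, 1, 1)
λ_1 = (0, 0, 0, 0, 1, 0)

((1, 0, 0, 0, 1, 1), (0, 0, 0, 0, 1, 0))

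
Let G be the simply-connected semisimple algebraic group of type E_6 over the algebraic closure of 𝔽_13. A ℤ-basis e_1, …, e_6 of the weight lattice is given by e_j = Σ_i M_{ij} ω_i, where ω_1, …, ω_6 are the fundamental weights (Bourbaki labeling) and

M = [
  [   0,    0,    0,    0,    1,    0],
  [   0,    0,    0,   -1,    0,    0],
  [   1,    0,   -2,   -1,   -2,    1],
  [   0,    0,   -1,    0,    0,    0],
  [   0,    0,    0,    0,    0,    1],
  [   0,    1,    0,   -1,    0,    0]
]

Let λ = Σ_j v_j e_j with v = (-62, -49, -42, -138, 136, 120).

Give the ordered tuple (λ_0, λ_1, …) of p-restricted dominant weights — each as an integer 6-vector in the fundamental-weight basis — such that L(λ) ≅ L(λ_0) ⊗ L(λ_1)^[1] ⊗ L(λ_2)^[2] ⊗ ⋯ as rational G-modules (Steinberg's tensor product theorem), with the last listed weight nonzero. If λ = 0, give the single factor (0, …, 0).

((6, 8, 8, 3, 3, 11), (10, 10, 0, 3, 9, 6))

Converting to the ω-basis (c_i = row i of M dotted with v = (-62, -49, -42, -138, 136, 120)):
  c_1 = (0)·(-62) + (0)·(-49) + (0)·(-42) + (0)·(-138) + (1)·(136) + (0)·(120) = 136
  c_2 = (0)·(-62) + (0)·(-49) + (0)·(-42) + (-1)·(-138) + (0)·(136) + (0)·(120) = 138
  c_3 = (1)·(-62) + (0)·(-49) + (-2)·(-42) + (-1)·(-138) + (-2)·(136) + (1)·(120) = 8
  c_4 = (0)·(-62) + (0)·(-49) + (-1)·(-42) + (0)·(-138) + (0)·(136) + (0)·(120) = 42
  c_5 = (0)·(-62) + (0)·(-49) + (0)·(-42) + (0)·(-138) + (0)·(136) + (1)·(120) = 120
  c_6 = (0)·(-62) + (1)·(-49) + (0)·(-42) + (-1)·(-138) + (0)·(136) + (0)·(120) = 89
Expand coordinatewise in base 13:
  c_1 = 136 = 6·13^0 + 10·13^1
  c_2 = 138 = 8·13^0 + 10·13^1
  c_3 = 8 = 8·13^0
  c_4 = 42 = 3·13^0 + 3·13^1
  c_5 = 120 = 3·13^0 + 9·13^1
  c_6 = 89 = 11·13^0 + 6·13^1
p-restricted factor λ_0 = (6, 8, 8, 3, 3, 11)
p-restricted factor λ_1 = (10, 10, 0, 3, 9, 6)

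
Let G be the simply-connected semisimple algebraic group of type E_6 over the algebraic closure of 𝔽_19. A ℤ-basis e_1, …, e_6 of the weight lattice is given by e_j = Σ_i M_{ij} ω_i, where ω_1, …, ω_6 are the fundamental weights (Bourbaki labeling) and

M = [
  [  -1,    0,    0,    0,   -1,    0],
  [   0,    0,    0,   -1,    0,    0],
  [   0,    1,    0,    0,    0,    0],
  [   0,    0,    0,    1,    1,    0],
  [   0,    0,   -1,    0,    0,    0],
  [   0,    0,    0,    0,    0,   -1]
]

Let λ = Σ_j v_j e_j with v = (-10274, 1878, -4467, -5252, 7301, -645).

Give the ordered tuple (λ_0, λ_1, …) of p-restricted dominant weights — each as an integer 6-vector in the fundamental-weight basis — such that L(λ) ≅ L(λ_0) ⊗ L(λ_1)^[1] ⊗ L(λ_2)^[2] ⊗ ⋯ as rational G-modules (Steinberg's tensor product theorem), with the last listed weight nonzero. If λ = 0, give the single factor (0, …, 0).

((9, 8, 16, 16, 2, 18), (4, 10, 3, 12, 7, 14), (8, 14, 5, 5, 12, 1))

Change of basis e → ω: c = M·v where v = (-10274, 1878, -4467, -5252, 7301, -645):
  c_1 = (-1)·(-10274) + 0·1878 + (0)·(-4467) + (0)·(-5252) + (-1)·(7301) + (0)·(-645) = 2973
  c_2 = (0)·(-10274) + 0·1878 + (0)·(-4467) + (-1)·(-5252) + 0·7301 + (0)·(-645) = 5252
  c_3 = (0)·(-10274) + 1·1878 + (0)·(-4467) + (0)·(-5252) + 0·7301 + (0)·(-645) = 1878
  c_4 = (0)·(-10274) + 0·1878 + (0)·(-4467) + (1)·(-5252) + 1·7301 + (0)·(-645) = 2049
  c_5 = (0)·(-10274) + 0·1878 + (-1)·(-4467) + (0)·(-5252) + 0·7301 + (0)·(-645) = 4467
  c_6 = (0)·(-10274) + 0·1878 + (0)·(-4467) + (0)·(-5252) + 0·7301 + (-1)·(-645) = 645
Writing each c_i in base p = 19:
  c_1 = 2973 = 9·19^0 + 4·19^1 + 8·19^2
  c_2 = 5252 = 8·19^0 + 10·19^1 + 14·19^2
  c_3 = 1878 = 16·19^0 + 3·19^1 + 5·19^2
  c_4 = 2049 = 16·19^0 + 12·19^1 + 5·19^2
  c_5 = 4467 = 2·19^0 + 7·19^1 + 12·19^2
  c_6 = 645 = 18·19^0 + 14·19^1 + 1·19^2
p-restricted factor λ_0 = (9, 8, 16, 16, 2, 18)
p-restricted factor λ_1 = (4, 10, 3, 12, 7, 14)
p-restricted factor λ_2 = (8, 14, 5, 5, 12, 1)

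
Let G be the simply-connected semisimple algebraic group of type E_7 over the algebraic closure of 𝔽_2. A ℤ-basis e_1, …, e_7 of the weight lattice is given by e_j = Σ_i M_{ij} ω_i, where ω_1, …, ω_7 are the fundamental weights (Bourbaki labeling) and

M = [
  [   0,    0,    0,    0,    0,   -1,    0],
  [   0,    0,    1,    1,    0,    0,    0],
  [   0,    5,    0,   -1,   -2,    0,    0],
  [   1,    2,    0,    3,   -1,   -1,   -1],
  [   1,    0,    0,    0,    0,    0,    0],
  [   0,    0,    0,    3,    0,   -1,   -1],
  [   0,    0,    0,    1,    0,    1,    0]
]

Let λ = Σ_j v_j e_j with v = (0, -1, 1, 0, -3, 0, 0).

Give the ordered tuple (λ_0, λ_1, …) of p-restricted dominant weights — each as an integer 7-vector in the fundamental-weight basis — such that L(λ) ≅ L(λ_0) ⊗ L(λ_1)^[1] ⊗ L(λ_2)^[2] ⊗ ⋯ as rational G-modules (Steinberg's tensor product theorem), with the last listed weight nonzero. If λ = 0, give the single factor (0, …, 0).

Change of basis e → ω: c = M·v where v = (0, -1, 1, 0, -3, 0, 0):
  c_1 = 0*0 + 0*-1 + 0*1 + 0*0 + 0*-3 + -1*0 + 0*0 = 0
  c_2 = 0*0 + 0*-1 + 1*1 + 1*0 + 0*-3 + 0*0 + 0*0 = 1
  c_3 = 0*0 + 5*-1 + 0*1 + -1*0 + -2*-3 + 0*0 + 0*0 = 1
  c_4 = 1*0 + 2*-1 + 0*1 + 3*0 + -1*-3 + -1*0 + -1*0 = 1
  c_5 = 1*0 + 0*-1 + 0*1 + 0*0 + 0*-3 + 0*0 + 0*0 = 0
  c_6 = 0*0 + 0*-1 + 0*1 + 3*0 + 0*-3 + -1*0 + -1*0 = 0
  c_7 = 0*0 + 0*-1 + 0*1 + 1*0 + 0*-3 + 1*0 + 0*0 = 0
Writing each c_i in base p = 2:
  c_1 = 0
  c_2 = 1 = 1·2^0
  c_3 = 1 = 1·2^0
  c_4 = 1 = 1·2^0
  c_5 = 0
  c_6 = 0
  c_7 = 0
λ_0 = (0, 1, 1, 1, 0, 0, 0)

((0, 1, 1, 1, 0, 0, 0),)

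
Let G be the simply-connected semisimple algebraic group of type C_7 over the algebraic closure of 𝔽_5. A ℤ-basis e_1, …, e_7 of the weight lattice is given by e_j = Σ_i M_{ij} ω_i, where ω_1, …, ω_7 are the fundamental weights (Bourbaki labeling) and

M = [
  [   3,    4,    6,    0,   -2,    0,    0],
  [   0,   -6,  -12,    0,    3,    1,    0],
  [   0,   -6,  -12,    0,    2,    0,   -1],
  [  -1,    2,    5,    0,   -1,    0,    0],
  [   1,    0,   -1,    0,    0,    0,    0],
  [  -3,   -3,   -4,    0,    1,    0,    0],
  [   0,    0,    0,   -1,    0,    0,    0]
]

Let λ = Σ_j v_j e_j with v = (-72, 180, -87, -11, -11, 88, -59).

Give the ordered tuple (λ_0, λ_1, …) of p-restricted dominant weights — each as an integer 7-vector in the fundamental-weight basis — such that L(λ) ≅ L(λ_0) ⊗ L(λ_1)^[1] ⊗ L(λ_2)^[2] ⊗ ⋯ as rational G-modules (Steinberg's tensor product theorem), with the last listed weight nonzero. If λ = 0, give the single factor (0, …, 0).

((4, 4, 1, 3, 0, 3, 1), (0, 3, 0, 1, 3, 2, 2))

Change of basis e → ω: c = M·v where v = (-72, 180, -87, -11, -11, 88, -59):
  c_1 = (3)·(-72) + 4·180 + (6)·(-87) + (0)·(-11) + (-2)·(-11) + 0·88 + (0)·(-59) = 4
  c_2 = (0)·(-72) + (-6)·(180) + (-12)·(-87) + (0)·(-11) + (3)·(-11) + 1·88 + (0)·(-59) = 19
  c_3 = (0)·(-72) + (-6)·(180) + (-12)·(-87) + (0)·(-11) + (2)·(-11) + 0·88 + (-1)·(-59) = 1
  c_4 = (-1)·(-72) + 2·180 + (5)·(-87) + (0)·(-11) + (-1)·(-11) + 0·88 + (0)·(-59) = 8
  c_5 = (1)·(-72) + 0·180 + (-1)·(-87) + (0)·(-11) + (0)·(-11) + 0·88 + (0)·(-59) = 15
  c_6 = (-3)·(-72) + (-3)·(180) + (-4)·(-87) + (0)·(-11) + (1)·(-11) + 0·88 + (0)·(-59) = 13
  c_7 = (0)·(-72) + 0·180 + (0)·(-87) + (-1)·(-11) + (0)·(-11) + 0·88 + (0)·(-59) = 11
Expand coordinatewise in base 5:
  c_1 = 4 = 4·5^0
  c_2 = 19 = 4·5^0 + 3·5^1
  c_3 = 1 = 1·5^0
  c_4 = 8 = 3·5^0 + 1·5^1
  c_5 = 15 = 0·5^0 + 3·5^1
  c_6 = 13 = 3·5^0 + 2·5^1
  c_7 = 11 = 1·5^0 + 2·5^1
λ_0 = (4, 4, 1, 3, 0, 3, 1)
λ_1 = (0, 3, 0, 1, 3, 2, 2)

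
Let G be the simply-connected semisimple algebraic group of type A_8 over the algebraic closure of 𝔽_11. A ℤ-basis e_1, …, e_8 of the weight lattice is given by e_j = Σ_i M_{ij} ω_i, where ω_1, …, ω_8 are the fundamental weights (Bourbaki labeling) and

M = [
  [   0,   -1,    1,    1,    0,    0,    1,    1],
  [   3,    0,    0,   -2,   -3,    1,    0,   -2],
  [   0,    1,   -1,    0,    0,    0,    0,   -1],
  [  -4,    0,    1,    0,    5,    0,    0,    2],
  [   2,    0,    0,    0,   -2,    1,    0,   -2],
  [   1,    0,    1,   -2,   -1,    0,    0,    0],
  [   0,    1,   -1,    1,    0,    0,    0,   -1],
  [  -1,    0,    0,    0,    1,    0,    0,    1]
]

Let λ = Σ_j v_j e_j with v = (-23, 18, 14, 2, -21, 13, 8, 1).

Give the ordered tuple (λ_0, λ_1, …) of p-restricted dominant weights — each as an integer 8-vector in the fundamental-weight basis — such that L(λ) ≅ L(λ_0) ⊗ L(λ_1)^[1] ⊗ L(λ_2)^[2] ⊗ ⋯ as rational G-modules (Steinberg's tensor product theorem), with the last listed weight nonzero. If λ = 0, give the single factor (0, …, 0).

((7, 1, 3, 3, 7, 8, 5, 3),)

Converting to the ω-basis (c_i = row i of M dotted with v = (-23, 18, 14, 2, -21, 13, 8, 1)):
  c_1 = (0)·(-23) + (-1)·(18) + 1·14 + 1·2 + (0)·(-21) + 0·13 + 1·8 + 1·1 = 7
  c_2 = (3)·(-23) + 0·18 + 0·14 + (-2)·(2) + (-3)·(-21) + 1·13 + 0·8 + (-2)·(1) = 1
  c_3 = (0)·(-23) + 1·18 + (-1)·(14) + 0·2 + (0)·(-21) + 0·13 + 0·8 + (-1)·(1) = 3
  c_4 = (-4)·(-23) + 0·18 + 1·14 + 0·2 + (5)·(-21) + 0·13 + 0·8 + 2·1 = 3
  c_5 = (2)·(-23) + 0·18 + 0·14 + 0·2 + (-2)·(-21) + 1·13 + 0·8 + (-2)·(1) = 7
  c_6 = (1)·(-23) + 0·18 + 1·14 + (-2)·(2) + (-1)·(-21) + 0·13 + 0·8 + 0·1 = 8
  c_7 = (0)·(-23) + 1·18 + (-1)·(14) + 1·2 + (0)·(-21) + 0·13 + 0·8 + (-1)·(1) = 5
  c_8 = (-1)·(-23) + 0·18 + 0·14 + 0·2 + (1)·(-21) + 0·13 + 0·8 + 1·1 = 3
Base-11 expansion of each c_i:
  c_1 = 7 = 7·11^0
  c_2 = 1 = 1·11^0
  c_3 = 3 = 3·11^0
  c_4 = 3 = 3·11^0
  c_5 = 7 = 7·11^0
  c_6 = 8 = 8·11^0
  c_7 = 5 = 5·11^0
  c_8 = 3 = 3·11^0
Factor λ_0 = (7, 1, 3, 3, 7, 8, 5, 3)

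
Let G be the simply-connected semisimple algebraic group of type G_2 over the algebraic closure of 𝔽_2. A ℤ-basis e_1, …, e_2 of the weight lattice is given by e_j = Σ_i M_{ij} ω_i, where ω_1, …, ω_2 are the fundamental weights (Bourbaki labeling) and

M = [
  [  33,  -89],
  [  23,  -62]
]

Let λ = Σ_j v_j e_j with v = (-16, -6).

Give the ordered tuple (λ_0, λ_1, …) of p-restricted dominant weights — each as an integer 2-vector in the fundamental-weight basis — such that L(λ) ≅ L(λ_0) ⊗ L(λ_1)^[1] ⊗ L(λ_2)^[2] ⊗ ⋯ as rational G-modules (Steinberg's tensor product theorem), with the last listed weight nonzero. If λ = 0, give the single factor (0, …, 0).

((0, 0), (1, 0), (1, 1))

Compute c_i = Σ_j M_{ij} v_j with v = (-16, -6):
  c_1 = (33)·(-16) + (-89)·(-6) = 6
  c_2 = (23)·(-16) + (-62)·(-6) = 4
Writing each c_i in base p = 2:
  c_1 = 6 = 0·2^0 + 1·2^1 + 1·2^2
  c_2 = 4 = 0·2^0 + 0·2^1 + 1·2^2
λ_0 = (0, 0)
λ_1 = (1, 0)
λ_2 = (1, 1)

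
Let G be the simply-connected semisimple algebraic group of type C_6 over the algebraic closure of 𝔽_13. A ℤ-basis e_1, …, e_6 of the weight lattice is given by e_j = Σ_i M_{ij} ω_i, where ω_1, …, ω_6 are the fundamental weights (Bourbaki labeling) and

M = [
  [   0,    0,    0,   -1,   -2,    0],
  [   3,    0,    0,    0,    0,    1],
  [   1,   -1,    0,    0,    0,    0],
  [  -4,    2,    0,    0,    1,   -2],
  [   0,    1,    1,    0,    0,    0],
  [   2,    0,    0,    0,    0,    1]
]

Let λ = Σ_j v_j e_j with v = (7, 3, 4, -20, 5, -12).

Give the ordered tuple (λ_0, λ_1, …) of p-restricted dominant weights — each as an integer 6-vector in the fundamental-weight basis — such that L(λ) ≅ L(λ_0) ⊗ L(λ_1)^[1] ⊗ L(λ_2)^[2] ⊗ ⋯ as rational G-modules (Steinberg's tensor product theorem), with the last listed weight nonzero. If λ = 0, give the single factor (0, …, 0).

Change of basis e → ω: c = M·v where v = (7, 3, 4, -20, 5, -12):
  c_1 = (0)·(7) + (0)·(3) + (0)·(4) + (-1)·(-20) + (-2)·(5) + (0)·(-12) = 10
  c_2 = (3)·(7) + (0)·(3) + (0)·(4) + (0)·(-20) + (0)·(5) + (1)·(-12) = 9
  c_3 = (1)·(7) + (-1)·(3) + (0)·(4) + (0)·(-20) + (0)·(5) + (0)·(-12) = 4
  c_4 = (-4)·(7) + (2)·(3) + (0)·(4) + (0)·(-20) + (1)·(5) + (-2)·(-12) = 7
  c_5 = (0)·(7) + (1)·(3) + (1)·(4) + (0)·(-20) + (0)·(5) + (0)·(-12) = 7
  c_6 = (2)·(7) + (0)·(3) + (0)·(4) + (0)·(-20) + (0)·(5) + (1)·(-12) = 2
Expand coordinatewise in base 13:
  c_1 = 10 = 10·13^0
  c_2 = 9 = 9·13^0
  c_3 = 4 = 4·13^0
  c_4 = 7 = 7·13^0
  c_5 = 7 = 7·13^0
  c_6 = 2 = 2·13^0
λ_0 = (10, 9, 4, 7, 7, 2)

((10, 9, 4, 7, 7, 2),)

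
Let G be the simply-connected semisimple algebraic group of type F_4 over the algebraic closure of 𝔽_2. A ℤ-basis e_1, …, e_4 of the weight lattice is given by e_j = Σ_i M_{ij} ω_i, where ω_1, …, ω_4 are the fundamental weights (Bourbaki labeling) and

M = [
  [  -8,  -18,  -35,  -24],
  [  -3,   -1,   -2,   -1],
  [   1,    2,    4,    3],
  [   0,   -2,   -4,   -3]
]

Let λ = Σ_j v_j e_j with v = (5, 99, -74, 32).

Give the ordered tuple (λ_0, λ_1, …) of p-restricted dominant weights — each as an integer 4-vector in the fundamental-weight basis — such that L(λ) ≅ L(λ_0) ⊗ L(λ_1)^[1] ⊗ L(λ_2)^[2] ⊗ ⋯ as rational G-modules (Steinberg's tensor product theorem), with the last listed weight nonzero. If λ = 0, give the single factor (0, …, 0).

Converting to the ω-basis (c_i = row i of M dotted with v = (5, 99, -74, 32)):
  c_1 = (-8)·(5) + (-18)·(99) + (-35)·(-74) + (-24)·(32) = 0
  c_2 = (-3)·(5) + (-1)·(99) + (-2)·(-74) + (-1)·(32) = 2
  c_3 = (1)·(5) + (2)·(99) + (4)·(-74) + (3)·(32) = 3
  c_4 = (0)·(5) + (-2)·(99) + (-4)·(-74) + (-3)·(32) = 2
Expand coordinatewise in base 2:
  c_1 = 0
  c_2 = 2 = 0·2^0 + 1·2^1
  c_3 = 3 = 1·2^0 + 1·2^1
  c_4 = 2 = 0·2^0 + 1·2^1
λ_0 = (0, 0, 1, 0)
λ_1 = (0, 1, 1, 1)

((0, 0, 1, 0), (0, 1, 1, 1))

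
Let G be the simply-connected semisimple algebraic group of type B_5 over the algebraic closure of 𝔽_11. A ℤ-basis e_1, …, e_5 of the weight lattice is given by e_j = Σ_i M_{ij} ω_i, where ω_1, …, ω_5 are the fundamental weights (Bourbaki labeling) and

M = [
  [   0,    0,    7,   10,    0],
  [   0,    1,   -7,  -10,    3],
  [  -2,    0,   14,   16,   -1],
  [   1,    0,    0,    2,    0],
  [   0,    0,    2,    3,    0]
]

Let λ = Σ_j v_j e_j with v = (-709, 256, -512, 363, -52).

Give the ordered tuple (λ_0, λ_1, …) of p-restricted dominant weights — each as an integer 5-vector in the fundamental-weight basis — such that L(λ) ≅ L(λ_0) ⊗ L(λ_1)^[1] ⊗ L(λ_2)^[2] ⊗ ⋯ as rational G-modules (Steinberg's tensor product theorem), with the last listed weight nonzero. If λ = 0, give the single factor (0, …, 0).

((2, 10, 0, 6, 10), (4, 4, 10, 1, 5))

Compute c_i = Σ_j M_{ij} v_j with v = (-709, 256, -512, 363, -52):
  c_1 = (0)·(-709) + (0)·(256) + (7)·(-512) + (10)·(363) + (0)·(-52) = 46
  c_2 = (0)·(-709) + (1)·(256) + (-7)·(-512) + (-10)·(363) + (3)·(-52) = 54
  c_3 = (-2)·(-709) + (0)·(256) + (14)·(-512) + (16)·(363) + (-1)·(-52) = 110
  c_4 = (1)·(-709) + (0)·(256) + (0)·(-512) + (2)·(363) + (0)·(-52) = 17
  c_5 = (0)·(-709) + (0)·(256) + (2)·(-512) + (3)·(363) + (0)·(-52) = 65
p = 11; digits c_i = Σ_j d_{ij}·11^j, 0 ≤ d_{ij} < 11:
  c_1 = 46 = 2·11^0 + 4·11^1
  c_2 = 54 = 10·11^0 + 4·11^1
  c_3 = 110 = 0·11^0 + 10·11^1
  c_4 = 17 = 6·11^0 + 1·11^1
  c_5 = 65 = 10·11^0 + 5·11^1
Factor λ_0 = (2, 10, 0, 6, 10)
Factor λ_1 = (4, 4, 10, 1, 5)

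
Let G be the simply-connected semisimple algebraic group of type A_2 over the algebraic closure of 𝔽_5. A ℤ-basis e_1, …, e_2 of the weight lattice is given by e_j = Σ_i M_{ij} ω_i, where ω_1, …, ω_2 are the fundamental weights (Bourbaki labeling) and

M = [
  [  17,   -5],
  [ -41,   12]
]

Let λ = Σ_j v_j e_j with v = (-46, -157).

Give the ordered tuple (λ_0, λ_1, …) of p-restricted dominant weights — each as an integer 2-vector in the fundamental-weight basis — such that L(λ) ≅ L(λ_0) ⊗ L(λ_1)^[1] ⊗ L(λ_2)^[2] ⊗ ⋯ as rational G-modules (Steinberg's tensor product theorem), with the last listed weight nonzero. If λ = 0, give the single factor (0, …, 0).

Compute c_i = Σ_j M_{ij} v_j with v = (-46, -157):
  c_1 = 17*-46 + -5*-157 = 3
  c_2 = -41*-46 + 12*-157 = 2
Base-5 expansion of each c_i:
  c_1 = 3 = 3·5^0
  c_2 = 2 = 2·5^0
Factor λ_0 = (3, 2)

((3, 2),)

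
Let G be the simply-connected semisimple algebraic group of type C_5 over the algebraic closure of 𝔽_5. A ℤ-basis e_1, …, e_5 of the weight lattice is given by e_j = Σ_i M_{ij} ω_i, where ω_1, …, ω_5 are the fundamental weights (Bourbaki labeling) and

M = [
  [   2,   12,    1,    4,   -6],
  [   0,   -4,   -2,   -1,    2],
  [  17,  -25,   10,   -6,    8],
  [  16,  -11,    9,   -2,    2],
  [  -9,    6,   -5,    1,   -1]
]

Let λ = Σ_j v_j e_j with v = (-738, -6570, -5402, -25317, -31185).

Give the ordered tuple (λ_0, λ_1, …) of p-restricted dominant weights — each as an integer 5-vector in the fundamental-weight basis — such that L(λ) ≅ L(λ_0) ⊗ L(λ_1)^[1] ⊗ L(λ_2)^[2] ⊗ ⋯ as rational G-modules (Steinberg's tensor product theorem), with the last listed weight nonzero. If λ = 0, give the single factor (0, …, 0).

((4, 1, 1, 3, 0), (4, 1, 1, 1, 0), (4, 1, 4, 4, 4))

Converting to the ω-basis (c_i = row i of M dotted with v = (-738, -6570, -5402, -25317, -31185)):
  c_1 = 2*-738 + 12*-6570 + 1*-5402 + 4*-25317 + -6*-31185 = 124
  c_2 = 0*-738 + -4*-6570 + -2*-5402 + -1*-25317 + 2*-31185 = 31
  c_3 = 17*-738 + -25*-6570 + 10*-5402 + -6*-25317 + 8*-31185 = 106
  c_4 = 16*-738 + -11*-6570 + 9*-5402 + -2*-25317 + 2*-31185 = 108
  c_5 = -9*-738 + 6*-6570 + -5*-5402 + 1*-25317 + -1*-31185 = 100
Base-5 expansion of each c_i:
  c_1 = 124 = 4·5^0 + 4·5^1 + 4·5^2
  c_2 = 31 = 1·5^0 + 1·5^1 + 1·5^2
  c_3 = 106 = 1·5^0 + 1·5^1 + 4·5^2
  c_4 = 108 = 3·5^0 + 1·5^1 + 4·5^2
  c_5 = 100 = 0·5^0 + 0·5^1 + 4·5^2
p-restricted factor λ_0 = (4, 1, 1, 3, 0)
p-restricted factor λ_1 = (4, 1, 1, 1, 0)
p-restricted factor λ_2 = (4, 1, 4, 4, 4)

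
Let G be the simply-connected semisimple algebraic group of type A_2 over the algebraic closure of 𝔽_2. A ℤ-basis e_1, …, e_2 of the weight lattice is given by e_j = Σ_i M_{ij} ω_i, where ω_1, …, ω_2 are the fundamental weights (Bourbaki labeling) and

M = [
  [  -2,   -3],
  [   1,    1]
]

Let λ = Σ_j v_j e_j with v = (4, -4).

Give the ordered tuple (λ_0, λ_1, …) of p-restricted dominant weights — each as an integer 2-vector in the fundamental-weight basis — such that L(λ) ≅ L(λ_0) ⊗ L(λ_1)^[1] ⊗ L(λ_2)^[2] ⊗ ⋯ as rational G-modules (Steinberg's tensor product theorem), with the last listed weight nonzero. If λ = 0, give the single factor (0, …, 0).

In the fundamental-weight basis, λ has coordinates c = M·v (v = (4, -4)):
  c_1 = -2*4 + -3*-4 = 4
  c_2 = 1*4 + 1*-4 = 0
p = 2; digits c_i = Σ_j d_{ij}·2^j, 0 ≤ d_{ij} < 2:
  c_1 = 4 = 0·2^0 + 0·2^1 + 1·2^2
  c_2 = 0
p-restricted factor λ_0 = (0, 0)
p-restricted factor λ_1 = (0, 0)
p-restricted factor λ_2 = (1, 0)

((0, 0), (0, 0), (1, 0))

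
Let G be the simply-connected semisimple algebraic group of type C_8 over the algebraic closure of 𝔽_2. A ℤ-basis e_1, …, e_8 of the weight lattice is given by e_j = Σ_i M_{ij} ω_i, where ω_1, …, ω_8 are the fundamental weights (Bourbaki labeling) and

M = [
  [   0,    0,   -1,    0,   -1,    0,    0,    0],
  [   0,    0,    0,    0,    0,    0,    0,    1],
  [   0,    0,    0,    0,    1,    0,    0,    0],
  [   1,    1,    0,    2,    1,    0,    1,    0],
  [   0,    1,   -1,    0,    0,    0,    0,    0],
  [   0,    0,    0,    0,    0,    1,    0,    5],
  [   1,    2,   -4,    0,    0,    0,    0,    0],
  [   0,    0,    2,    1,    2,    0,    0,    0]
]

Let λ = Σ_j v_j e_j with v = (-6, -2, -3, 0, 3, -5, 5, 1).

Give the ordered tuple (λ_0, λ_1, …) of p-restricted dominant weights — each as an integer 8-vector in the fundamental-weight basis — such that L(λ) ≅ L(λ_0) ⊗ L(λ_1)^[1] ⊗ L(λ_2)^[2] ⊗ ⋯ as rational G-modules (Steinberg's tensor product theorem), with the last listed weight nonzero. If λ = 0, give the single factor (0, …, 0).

ω-coordinates c = M·v, v = (-6, -2, -3, 0, 3, -5, 5, 1):
  c_1 = (0)·(-6) + (0)·(-2) + (-1)·(-3) + 0·0 + (-1)·(3) + (0)·(-5) + 0·5 + 0·1 = 0
  c_2 = (0)·(-6) + (0)·(-2) + (0)·(-3) + 0·0 + 0·3 + (0)·(-5) + 0·5 + 1·1 = 1
  c_3 = (0)·(-6) + (0)·(-2) + (0)·(-3) + 0·0 + 1·3 + (0)·(-5) + 0·5 + 0·1 = 3
  c_4 = (1)·(-6) + (1)·(-2) + (0)·(-3) + 2·0 + 1·3 + (0)·(-5) + 1·5 + 0·1 = 0
  c_5 = (0)·(-6) + (1)·(-2) + (-1)·(-3) + 0·0 + 0·3 + (0)·(-5) + 0·5 + 0·1 = 1
  c_6 = (0)·(-6) + (0)·(-2) + (0)·(-3) + 0·0 + 0·3 + (1)·(-5) + 0·5 + 5·1 = 0
  c_7 = (1)·(-6) + (2)·(-2) + (-4)·(-3) + 0·0 + 0·3 + (0)·(-5) + 0·5 + 0·1 = 2
  c_8 = (0)·(-6) + (0)·(-2) + (2)·(-3) + 1·0 + 2·3 + (0)·(-5) + 0·5 + 0·1 = 0
Writing each c_i in base p = 2:
  c_1 = 0
  c_2 = 1 = 1·2^0
  c_3 = 3 = 1·2^0 + 1·2^1
  c_4 = 0
  c_5 = 1 = 1·2^0
  c_6 = 0
  c_7 = 2 = 0·2^0 + 1·2^1
  c_8 = 0
p-restricted factor λ_0 = (0, 1, 1, 0, 1, 0, 0, 0)
p-restricted factor λ_1 = (0, 0, 1, 0, 0, 0, 1, 0)

((0, 1, 1, 0, 1, 0, 0, 0), (0, 0, 1, 0, 0, 0, 1, 0))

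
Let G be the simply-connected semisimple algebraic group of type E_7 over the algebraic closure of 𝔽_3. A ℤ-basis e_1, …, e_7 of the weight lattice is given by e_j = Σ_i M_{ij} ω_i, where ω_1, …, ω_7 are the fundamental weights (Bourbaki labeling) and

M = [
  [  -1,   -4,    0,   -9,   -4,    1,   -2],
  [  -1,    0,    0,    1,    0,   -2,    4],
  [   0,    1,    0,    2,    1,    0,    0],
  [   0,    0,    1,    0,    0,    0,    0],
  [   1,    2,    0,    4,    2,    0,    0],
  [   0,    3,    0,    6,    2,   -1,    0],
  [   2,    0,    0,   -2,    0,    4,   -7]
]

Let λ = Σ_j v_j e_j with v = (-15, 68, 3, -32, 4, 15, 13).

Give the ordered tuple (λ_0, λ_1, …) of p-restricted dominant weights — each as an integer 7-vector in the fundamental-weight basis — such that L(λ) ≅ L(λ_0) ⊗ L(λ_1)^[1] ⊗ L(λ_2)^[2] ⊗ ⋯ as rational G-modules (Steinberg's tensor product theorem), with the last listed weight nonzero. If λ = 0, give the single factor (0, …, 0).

((1, 2, 2, 0, 1, 2, 0), (1, 1, 2, 1, 0, 1, 1))

ω-coordinates c = M·v, v = (-15, 68, 3, -32, 4, 15, 13):
  c_1 = (-1)·(-15) + (-4)·(68) + (0)·(3) + (-9)·(-32) + (-4)·(4) + (1)·(15) + (-2)·(13) = 4
  c_2 = (-1)·(-15) + (0)·(68) + (0)·(3) + (1)·(-32) + (0)·(4) + (-2)·(15) + (4)·(13) = 5
  c_3 = (0)·(-15) + (1)·(68) + (0)·(3) + (2)·(-32) + (1)·(4) + (0)·(15) + (0)·(13) = 8
  c_4 = (0)·(-15) + (0)·(68) + (1)·(3) + (0)·(-32) + (0)·(4) + (0)·(15) + (0)·(13) = 3
  c_5 = (1)·(-15) + (2)·(68) + (0)·(3) + (4)·(-32) + (2)·(4) + (0)·(15) + (0)·(13) = 1
  c_6 = (0)·(-15) + (3)·(68) + (0)·(3) + (6)·(-32) + (2)·(4) + (-1)·(15) + (0)·(13) = 5
  c_7 = (2)·(-15) + (0)·(68) + (0)·(3) + (-2)·(-32) + (0)·(4) + (4)·(15) + (-7)·(13) = 3
p = 3; digits c_i = Σ_j d_{ij}·3^j, 0 ≤ d_{ij} < 3:
  c_1 = 4 = 1·3^0 + 1·3^1
  c_2 = 5 = 2·3^0 + 1·3^1
  c_3 = 8 = 2·3^0 + 2·3^1
  c_4 = 3 = 0·3^0 + 1·3^1
  c_5 = 1 = 1·3^0
  c_6 = 5 = 2·3^0 + 1·3^1
  c_7 = 3 = 0·3^0 + 1·3^1
p-restricted factor λ_0 = (1, 2, 2, 0, 1, 2, 0)
p-restricted factor λ_1 = (1, 1, 2, 1, 0, 1, 1)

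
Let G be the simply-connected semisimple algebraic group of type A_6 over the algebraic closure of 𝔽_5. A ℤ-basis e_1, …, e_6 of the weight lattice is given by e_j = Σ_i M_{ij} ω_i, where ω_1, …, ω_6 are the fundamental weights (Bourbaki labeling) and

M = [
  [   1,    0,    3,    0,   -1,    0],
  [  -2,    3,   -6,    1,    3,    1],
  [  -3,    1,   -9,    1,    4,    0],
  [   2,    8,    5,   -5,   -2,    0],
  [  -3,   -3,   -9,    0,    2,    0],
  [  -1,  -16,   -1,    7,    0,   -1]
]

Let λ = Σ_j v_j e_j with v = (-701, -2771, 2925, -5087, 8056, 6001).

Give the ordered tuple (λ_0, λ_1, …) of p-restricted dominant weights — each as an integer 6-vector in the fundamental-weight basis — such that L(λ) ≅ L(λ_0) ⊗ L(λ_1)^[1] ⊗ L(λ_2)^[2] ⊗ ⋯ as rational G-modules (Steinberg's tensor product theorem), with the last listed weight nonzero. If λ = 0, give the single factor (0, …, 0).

Compute c_i = Σ_j M_{ij} v_j with v = (-701, -2771, 2925, -5087, 8056, 6001):
  c_1 = (1)·(-701) + (0)·(-2771) + (3)·(2925) + (0)·(-5087) + (-1)·(8056) + (0)·(6001) = 18
  c_2 = (-2)·(-701) + (3)·(-2771) + (-6)·(2925) + (1)·(-5087) + (3)·(8056) + (1)·(6001) = 621
  c_3 = (-3)·(-701) + (1)·(-2771) + (-9)·(2925) + (1)·(-5087) + (4)·(8056) + (0)·(6001) = 144
  c_4 = (2)·(-701) + (8)·(-2771) + (5)·(2925) + (-5)·(-5087) + (-2)·(8056) + (0)·(6001) = 378
  c_5 = (-3)·(-701) + (-3)·(-2771) + (-9)·(2925) + (0)·(-5087) + (2)·(8056) + (0)·(6001) = 203
  c_6 = (-1)·(-701) + (-16)·(-2771) + (-1)·(2925) + (7)·(-5087) + (0)·(8056) + (-1)·(6001) = 502
Expand coordinatewise in base 5:
  c_1 = 18 = 3·5^0 + 3·5^1
  c_2 = 621 = 1·5^0 + 4·5^1 + 4·5^2 + 4·5^3
  c_3 = 144 = 4·5^0 + 3·5^1 + 0·5^2 + 1·5^3
  c_4 = 378 = 3·5^0 + 0·5^1 + 0·5^2 + 3·5^3
  c_5 = 203 = 3·5^0 + 0·5^1 + 3·5^2 + 1·5^3
  c_6 = 502 = 2·5^0 + 0·5^1 + 0·5^2 + 4·5^3
Factor λ_0 = (3, 1, 4, 3, 3, 2)
Factor λ_1 = (3, 4, 3, 0, 0, 0)
Factor λ_2 = (0, 4, 0, 0, 3, 0)
Factor λ_3 = (0, 4, 1, 3, 1, 4)

((3, 1, 4, 3, 3, 2), (3, 4, 3, 0, 0, 0), (0, 4, 0, 0, 3, 0), (0, 4, 1, 3, 1, 4))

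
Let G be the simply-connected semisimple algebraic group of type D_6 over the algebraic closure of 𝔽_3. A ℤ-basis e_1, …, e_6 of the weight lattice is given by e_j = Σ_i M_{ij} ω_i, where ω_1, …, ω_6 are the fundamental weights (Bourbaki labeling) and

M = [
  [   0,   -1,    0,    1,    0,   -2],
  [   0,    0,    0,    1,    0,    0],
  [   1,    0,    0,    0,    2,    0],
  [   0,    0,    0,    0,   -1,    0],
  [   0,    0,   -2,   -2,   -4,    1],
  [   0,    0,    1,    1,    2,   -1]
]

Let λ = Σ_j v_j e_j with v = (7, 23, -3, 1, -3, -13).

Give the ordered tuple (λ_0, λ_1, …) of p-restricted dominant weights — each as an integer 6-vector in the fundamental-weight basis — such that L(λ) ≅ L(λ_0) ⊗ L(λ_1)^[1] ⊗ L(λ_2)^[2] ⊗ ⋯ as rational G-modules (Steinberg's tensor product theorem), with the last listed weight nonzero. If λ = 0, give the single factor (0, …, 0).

Compute c_i = Σ_j M_{ij} v_j with v = (7, 23, -3, 1, -3, -13):
  c_1 = (0)·(7) + (-1)·(23) + (0)·(-3) + (1)·(1) + (0)·(-3) + (-2)·(-13) = 4
  c_2 = (0)·(7) + (0)·(23) + (0)·(-3) + (1)·(1) + (0)·(-3) + (0)·(-13) = 1
  c_3 = (1)·(7) + (0)·(23) + (0)·(-3) + (0)·(1) + (2)·(-3) + (0)·(-13) = 1
  c_4 = (0)·(7) + (0)·(23) + (0)·(-3) + (0)·(1) + (-1)·(-3) + (0)·(-13) = 3
  c_5 = (0)·(7) + (0)·(23) + (-2)·(-3) + (-2)·(1) + (-4)·(-3) + (1)·(-13) = 3
  c_6 = (0)·(7) + (0)·(23) + (1)·(-3) + (1)·(1) + (2)·(-3) + (-1)·(-13) = 5
Expand coordinatewise in base 3:
  c_1 = 4 = 1·3^0 + 1·3^1
  c_2 = 1 = 1·3^0
  c_3 = 1 = 1·3^0
  c_4 = 3 = 0·3^0 + 1·3^1
  c_5 = 3 = 0·3^0 + 1·3^1
  c_6 = 5 = 2·3^0 + 1·3^1
Factor λ_0 = (1, 1, 1, 0, 0, 2)
Factor λ_1 = (1, 0, 0, 1, 1, 1)

((1, 1, 1, 0, 0, 2), (1, 0, 0, 1, 1, 1))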